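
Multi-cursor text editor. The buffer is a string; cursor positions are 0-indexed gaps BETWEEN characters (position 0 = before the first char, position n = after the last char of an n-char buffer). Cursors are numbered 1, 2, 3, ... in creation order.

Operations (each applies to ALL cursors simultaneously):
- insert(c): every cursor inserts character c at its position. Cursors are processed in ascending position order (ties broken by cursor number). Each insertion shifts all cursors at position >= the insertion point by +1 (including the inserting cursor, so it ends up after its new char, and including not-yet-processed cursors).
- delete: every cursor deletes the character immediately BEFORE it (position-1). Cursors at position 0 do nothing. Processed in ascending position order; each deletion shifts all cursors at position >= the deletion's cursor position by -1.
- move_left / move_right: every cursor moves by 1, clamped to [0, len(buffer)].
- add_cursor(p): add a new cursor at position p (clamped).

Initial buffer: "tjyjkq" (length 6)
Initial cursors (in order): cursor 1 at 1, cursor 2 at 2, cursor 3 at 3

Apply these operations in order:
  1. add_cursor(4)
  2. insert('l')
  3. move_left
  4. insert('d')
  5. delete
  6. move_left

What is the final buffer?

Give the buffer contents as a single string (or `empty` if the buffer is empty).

After op 1 (add_cursor(4)): buffer="tjyjkq" (len 6), cursors c1@1 c2@2 c3@3 c4@4, authorship ......
After op 2 (insert('l')): buffer="tljlyljlkq" (len 10), cursors c1@2 c2@4 c3@6 c4@8, authorship .1.2.3.4..
After op 3 (move_left): buffer="tljlyljlkq" (len 10), cursors c1@1 c2@3 c3@5 c4@7, authorship .1.2.3.4..
After op 4 (insert('d')): buffer="tdljdlydljdlkq" (len 14), cursors c1@2 c2@5 c3@8 c4@11, authorship .11.22.33.44..
After op 5 (delete): buffer="tljlyljlkq" (len 10), cursors c1@1 c2@3 c3@5 c4@7, authorship .1.2.3.4..
After op 6 (move_left): buffer="tljlyljlkq" (len 10), cursors c1@0 c2@2 c3@4 c4@6, authorship .1.2.3.4..

Answer: tljlyljlkq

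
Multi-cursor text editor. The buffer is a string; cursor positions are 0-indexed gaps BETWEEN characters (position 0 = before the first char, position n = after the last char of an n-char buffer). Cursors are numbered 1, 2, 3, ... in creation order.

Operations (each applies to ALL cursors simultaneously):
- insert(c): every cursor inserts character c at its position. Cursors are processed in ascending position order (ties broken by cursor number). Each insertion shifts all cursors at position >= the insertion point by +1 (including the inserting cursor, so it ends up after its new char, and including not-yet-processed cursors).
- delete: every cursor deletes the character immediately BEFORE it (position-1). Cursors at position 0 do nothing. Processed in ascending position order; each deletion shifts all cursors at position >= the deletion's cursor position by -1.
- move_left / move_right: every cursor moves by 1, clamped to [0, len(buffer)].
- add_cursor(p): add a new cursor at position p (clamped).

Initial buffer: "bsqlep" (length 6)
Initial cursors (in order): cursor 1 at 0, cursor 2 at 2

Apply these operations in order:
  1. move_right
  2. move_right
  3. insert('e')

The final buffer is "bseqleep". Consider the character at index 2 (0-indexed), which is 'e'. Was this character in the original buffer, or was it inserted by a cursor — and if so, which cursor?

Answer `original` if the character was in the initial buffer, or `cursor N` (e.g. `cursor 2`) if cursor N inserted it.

After op 1 (move_right): buffer="bsqlep" (len 6), cursors c1@1 c2@3, authorship ......
After op 2 (move_right): buffer="bsqlep" (len 6), cursors c1@2 c2@4, authorship ......
After op 3 (insert('e')): buffer="bseqleep" (len 8), cursors c1@3 c2@6, authorship ..1..2..
Authorship (.=original, N=cursor N): . . 1 . . 2 . .
Index 2: author = 1

Answer: cursor 1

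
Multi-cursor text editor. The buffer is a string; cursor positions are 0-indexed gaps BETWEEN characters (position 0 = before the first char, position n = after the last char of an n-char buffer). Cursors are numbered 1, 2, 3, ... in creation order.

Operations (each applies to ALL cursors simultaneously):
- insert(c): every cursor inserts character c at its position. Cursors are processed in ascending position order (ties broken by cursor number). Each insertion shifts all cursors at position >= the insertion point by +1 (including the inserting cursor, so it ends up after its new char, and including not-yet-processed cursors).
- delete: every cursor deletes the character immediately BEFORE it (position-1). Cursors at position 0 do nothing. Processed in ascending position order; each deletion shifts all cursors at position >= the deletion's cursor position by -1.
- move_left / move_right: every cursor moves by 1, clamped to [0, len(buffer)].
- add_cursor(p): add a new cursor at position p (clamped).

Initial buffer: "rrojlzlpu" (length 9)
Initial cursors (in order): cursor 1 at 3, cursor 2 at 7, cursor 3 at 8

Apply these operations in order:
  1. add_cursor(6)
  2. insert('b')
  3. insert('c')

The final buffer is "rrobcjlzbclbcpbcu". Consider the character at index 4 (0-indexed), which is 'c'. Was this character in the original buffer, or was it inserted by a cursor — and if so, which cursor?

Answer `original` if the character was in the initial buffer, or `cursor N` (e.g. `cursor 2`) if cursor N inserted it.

After op 1 (add_cursor(6)): buffer="rrojlzlpu" (len 9), cursors c1@3 c4@6 c2@7 c3@8, authorship .........
After op 2 (insert('b')): buffer="rrobjlzblbpbu" (len 13), cursors c1@4 c4@8 c2@10 c3@12, authorship ...1...4.2.3.
After op 3 (insert('c')): buffer="rrobcjlzbclbcpbcu" (len 17), cursors c1@5 c4@10 c2@13 c3@16, authorship ...11...44.22.33.
Authorship (.=original, N=cursor N): . . . 1 1 . . . 4 4 . 2 2 . 3 3 .
Index 4: author = 1

Answer: cursor 1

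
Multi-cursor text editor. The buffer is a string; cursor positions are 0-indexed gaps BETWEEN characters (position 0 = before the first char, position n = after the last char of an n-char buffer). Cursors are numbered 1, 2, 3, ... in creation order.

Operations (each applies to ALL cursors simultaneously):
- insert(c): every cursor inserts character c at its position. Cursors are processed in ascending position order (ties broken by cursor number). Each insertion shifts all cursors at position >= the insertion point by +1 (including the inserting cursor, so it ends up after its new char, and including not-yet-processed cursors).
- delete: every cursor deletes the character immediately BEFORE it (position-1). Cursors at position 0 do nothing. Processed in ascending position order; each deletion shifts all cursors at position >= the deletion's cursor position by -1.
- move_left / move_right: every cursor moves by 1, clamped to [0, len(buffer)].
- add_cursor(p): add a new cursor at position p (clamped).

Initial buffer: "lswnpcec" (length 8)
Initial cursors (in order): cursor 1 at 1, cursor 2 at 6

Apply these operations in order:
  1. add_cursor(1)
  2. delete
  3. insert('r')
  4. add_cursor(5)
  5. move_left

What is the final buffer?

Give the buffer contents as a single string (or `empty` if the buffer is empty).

Answer: rrswnprec

Derivation:
After op 1 (add_cursor(1)): buffer="lswnpcec" (len 8), cursors c1@1 c3@1 c2@6, authorship ........
After op 2 (delete): buffer="swnpec" (len 6), cursors c1@0 c3@0 c2@4, authorship ......
After op 3 (insert('r')): buffer="rrswnprec" (len 9), cursors c1@2 c3@2 c2@7, authorship 13....2..
After op 4 (add_cursor(5)): buffer="rrswnprec" (len 9), cursors c1@2 c3@2 c4@5 c2@7, authorship 13....2..
After op 5 (move_left): buffer="rrswnprec" (len 9), cursors c1@1 c3@1 c4@4 c2@6, authorship 13....2..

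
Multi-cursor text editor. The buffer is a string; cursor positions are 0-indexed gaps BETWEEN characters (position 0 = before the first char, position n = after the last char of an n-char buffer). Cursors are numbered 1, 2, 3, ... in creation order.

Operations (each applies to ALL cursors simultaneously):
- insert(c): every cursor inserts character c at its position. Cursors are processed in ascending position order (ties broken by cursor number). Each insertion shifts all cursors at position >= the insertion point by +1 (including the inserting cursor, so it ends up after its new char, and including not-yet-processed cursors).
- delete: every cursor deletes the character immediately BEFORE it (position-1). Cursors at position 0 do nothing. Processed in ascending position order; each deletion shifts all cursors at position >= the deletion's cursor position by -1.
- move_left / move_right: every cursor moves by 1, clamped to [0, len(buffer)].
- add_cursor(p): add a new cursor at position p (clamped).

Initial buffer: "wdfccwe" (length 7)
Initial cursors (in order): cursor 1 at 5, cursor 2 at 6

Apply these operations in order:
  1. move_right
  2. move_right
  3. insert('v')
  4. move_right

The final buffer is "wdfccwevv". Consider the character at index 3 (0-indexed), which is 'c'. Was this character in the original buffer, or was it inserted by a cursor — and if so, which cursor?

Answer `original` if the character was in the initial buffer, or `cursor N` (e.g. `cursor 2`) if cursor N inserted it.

After op 1 (move_right): buffer="wdfccwe" (len 7), cursors c1@6 c2@7, authorship .......
After op 2 (move_right): buffer="wdfccwe" (len 7), cursors c1@7 c2@7, authorship .......
After op 3 (insert('v')): buffer="wdfccwevv" (len 9), cursors c1@9 c2@9, authorship .......12
After op 4 (move_right): buffer="wdfccwevv" (len 9), cursors c1@9 c2@9, authorship .......12
Authorship (.=original, N=cursor N): . . . . . . . 1 2
Index 3: author = original

Answer: original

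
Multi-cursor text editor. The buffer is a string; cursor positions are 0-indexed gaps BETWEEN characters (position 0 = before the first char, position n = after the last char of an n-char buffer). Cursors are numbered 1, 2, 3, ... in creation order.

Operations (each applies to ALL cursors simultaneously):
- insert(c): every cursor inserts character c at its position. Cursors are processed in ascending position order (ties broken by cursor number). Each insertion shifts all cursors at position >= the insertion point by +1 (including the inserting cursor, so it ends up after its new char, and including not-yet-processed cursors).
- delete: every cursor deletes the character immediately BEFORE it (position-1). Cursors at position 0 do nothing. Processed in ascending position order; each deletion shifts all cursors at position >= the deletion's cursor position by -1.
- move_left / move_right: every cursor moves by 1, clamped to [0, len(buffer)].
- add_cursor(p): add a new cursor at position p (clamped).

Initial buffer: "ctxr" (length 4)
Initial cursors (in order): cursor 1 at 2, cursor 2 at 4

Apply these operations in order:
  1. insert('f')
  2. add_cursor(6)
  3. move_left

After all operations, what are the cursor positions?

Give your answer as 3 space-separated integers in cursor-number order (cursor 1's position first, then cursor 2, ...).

After op 1 (insert('f')): buffer="ctfxrf" (len 6), cursors c1@3 c2@6, authorship ..1..2
After op 2 (add_cursor(6)): buffer="ctfxrf" (len 6), cursors c1@3 c2@6 c3@6, authorship ..1..2
After op 3 (move_left): buffer="ctfxrf" (len 6), cursors c1@2 c2@5 c3@5, authorship ..1..2

Answer: 2 5 5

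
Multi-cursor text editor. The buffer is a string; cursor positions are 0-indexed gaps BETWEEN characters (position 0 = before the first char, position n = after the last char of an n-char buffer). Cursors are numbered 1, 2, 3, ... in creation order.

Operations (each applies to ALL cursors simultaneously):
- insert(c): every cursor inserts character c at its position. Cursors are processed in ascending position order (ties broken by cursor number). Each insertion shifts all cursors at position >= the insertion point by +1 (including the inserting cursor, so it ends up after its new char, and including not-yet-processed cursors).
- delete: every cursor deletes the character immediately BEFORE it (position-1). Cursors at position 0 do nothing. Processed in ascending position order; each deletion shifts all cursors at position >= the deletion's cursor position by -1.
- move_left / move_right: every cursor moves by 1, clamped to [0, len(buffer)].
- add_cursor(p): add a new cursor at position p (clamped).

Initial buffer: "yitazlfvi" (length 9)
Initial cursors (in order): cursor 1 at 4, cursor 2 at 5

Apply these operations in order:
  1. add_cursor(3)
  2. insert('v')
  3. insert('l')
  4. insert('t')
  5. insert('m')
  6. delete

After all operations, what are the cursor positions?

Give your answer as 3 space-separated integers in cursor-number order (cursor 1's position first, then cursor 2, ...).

Answer: 10 14 6

Derivation:
After op 1 (add_cursor(3)): buffer="yitazlfvi" (len 9), cursors c3@3 c1@4 c2@5, authorship .........
After op 2 (insert('v')): buffer="yitvavzvlfvi" (len 12), cursors c3@4 c1@6 c2@8, authorship ...3.1.2....
After op 3 (insert('l')): buffer="yitvlavlzvllfvi" (len 15), cursors c3@5 c1@8 c2@11, authorship ...33.11.22....
After op 4 (insert('t')): buffer="yitvltavltzvltlfvi" (len 18), cursors c3@6 c1@10 c2@14, authorship ...333.111.222....
After op 5 (insert('m')): buffer="yitvltmavltmzvltmlfvi" (len 21), cursors c3@7 c1@12 c2@17, authorship ...3333.1111.2222....
After op 6 (delete): buffer="yitvltavltzvltlfvi" (len 18), cursors c3@6 c1@10 c2@14, authorship ...333.111.222....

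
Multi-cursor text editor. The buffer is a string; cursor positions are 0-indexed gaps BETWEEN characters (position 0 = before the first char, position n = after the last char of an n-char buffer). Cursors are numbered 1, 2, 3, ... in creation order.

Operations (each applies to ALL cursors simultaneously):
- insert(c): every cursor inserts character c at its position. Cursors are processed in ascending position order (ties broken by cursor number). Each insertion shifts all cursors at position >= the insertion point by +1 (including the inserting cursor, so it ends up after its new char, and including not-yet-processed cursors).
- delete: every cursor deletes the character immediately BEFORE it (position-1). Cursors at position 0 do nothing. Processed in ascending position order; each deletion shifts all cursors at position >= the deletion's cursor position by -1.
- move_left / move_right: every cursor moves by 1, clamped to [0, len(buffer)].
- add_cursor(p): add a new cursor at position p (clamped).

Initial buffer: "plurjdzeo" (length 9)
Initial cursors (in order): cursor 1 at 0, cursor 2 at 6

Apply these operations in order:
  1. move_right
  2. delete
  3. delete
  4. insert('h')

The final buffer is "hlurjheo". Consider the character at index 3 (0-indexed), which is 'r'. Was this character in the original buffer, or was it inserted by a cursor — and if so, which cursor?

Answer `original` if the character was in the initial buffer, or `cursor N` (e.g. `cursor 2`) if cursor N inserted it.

After op 1 (move_right): buffer="plurjdzeo" (len 9), cursors c1@1 c2@7, authorship .........
After op 2 (delete): buffer="lurjdeo" (len 7), cursors c1@0 c2@5, authorship .......
After op 3 (delete): buffer="lurjeo" (len 6), cursors c1@0 c2@4, authorship ......
After op 4 (insert('h')): buffer="hlurjheo" (len 8), cursors c1@1 c2@6, authorship 1....2..
Authorship (.=original, N=cursor N): 1 . . . . 2 . .
Index 3: author = original

Answer: original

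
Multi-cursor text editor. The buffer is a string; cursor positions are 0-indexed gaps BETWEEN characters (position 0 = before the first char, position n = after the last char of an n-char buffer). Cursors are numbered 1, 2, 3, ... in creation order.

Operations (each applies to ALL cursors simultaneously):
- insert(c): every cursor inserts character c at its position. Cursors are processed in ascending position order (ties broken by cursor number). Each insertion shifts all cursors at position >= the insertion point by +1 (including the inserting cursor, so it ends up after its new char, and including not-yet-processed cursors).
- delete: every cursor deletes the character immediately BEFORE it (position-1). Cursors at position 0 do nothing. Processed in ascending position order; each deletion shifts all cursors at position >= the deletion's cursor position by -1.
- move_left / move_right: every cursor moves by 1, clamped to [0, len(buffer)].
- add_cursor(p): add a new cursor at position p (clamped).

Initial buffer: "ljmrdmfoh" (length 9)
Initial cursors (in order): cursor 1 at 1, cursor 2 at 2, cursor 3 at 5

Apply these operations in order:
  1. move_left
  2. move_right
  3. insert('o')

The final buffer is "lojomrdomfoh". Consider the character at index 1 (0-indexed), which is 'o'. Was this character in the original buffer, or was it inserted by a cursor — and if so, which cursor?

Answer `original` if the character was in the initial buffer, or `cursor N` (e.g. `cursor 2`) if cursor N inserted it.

After op 1 (move_left): buffer="ljmrdmfoh" (len 9), cursors c1@0 c2@1 c3@4, authorship .........
After op 2 (move_right): buffer="ljmrdmfoh" (len 9), cursors c1@1 c2@2 c3@5, authorship .........
After op 3 (insert('o')): buffer="lojomrdomfoh" (len 12), cursors c1@2 c2@4 c3@8, authorship .1.2...3....
Authorship (.=original, N=cursor N): . 1 . 2 . . . 3 . . . .
Index 1: author = 1

Answer: cursor 1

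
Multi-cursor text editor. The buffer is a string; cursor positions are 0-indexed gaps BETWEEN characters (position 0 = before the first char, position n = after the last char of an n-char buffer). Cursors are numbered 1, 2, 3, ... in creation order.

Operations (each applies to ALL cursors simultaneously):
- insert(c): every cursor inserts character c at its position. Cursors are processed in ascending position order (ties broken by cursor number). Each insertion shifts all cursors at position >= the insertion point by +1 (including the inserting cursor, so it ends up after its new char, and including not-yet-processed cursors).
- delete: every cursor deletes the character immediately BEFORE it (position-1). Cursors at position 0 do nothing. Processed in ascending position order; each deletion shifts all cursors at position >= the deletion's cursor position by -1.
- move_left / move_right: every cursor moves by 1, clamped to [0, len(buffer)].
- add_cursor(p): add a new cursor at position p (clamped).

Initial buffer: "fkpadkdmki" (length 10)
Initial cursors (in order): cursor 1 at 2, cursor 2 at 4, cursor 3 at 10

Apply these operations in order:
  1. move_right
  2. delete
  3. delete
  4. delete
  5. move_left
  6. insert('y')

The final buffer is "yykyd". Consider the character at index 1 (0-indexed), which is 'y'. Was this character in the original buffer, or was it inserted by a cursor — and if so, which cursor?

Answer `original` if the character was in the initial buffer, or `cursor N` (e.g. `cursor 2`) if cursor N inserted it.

After op 1 (move_right): buffer="fkpadkdmki" (len 10), cursors c1@3 c2@5 c3@10, authorship ..........
After op 2 (delete): buffer="fkakdmk" (len 7), cursors c1@2 c2@3 c3@7, authorship .......
After op 3 (delete): buffer="fkdm" (len 4), cursors c1@1 c2@1 c3@4, authorship ....
After op 4 (delete): buffer="kd" (len 2), cursors c1@0 c2@0 c3@2, authorship ..
After op 5 (move_left): buffer="kd" (len 2), cursors c1@0 c2@0 c3@1, authorship ..
After op 6 (insert('y')): buffer="yykyd" (len 5), cursors c1@2 c2@2 c3@4, authorship 12.3.
Authorship (.=original, N=cursor N): 1 2 . 3 .
Index 1: author = 2

Answer: cursor 2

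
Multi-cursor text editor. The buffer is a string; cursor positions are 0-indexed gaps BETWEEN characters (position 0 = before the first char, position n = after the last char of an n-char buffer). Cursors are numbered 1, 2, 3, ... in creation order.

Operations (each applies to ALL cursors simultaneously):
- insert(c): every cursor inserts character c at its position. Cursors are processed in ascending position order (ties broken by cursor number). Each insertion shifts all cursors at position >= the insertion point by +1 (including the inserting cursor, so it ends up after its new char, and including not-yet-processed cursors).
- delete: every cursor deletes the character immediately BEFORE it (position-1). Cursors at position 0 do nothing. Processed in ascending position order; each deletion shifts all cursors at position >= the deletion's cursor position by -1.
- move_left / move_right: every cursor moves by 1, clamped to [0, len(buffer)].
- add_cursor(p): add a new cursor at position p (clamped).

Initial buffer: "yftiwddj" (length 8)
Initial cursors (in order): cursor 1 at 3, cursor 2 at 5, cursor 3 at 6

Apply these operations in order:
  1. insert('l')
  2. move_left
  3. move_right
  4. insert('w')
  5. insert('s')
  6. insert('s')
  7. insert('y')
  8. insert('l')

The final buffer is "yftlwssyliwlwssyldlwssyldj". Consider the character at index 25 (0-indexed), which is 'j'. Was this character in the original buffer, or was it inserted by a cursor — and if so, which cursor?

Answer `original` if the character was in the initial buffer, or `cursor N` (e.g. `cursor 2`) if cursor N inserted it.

After op 1 (insert('l')): buffer="yftliwldldj" (len 11), cursors c1@4 c2@7 c3@9, authorship ...1..2.3..
After op 2 (move_left): buffer="yftliwldldj" (len 11), cursors c1@3 c2@6 c3@8, authorship ...1..2.3..
After op 3 (move_right): buffer="yftliwldldj" (len 11), cursors c1@4 c2@7 c3@9, authorship ...1..2.3..
After op 4 (insert('w')): buffer="yftlwiwlwdlwdj" (len 14), cursors c1@5 c2@9 c3@12, authorship ...11..22.33..
After op 5 (insert('s')): buffer="yftlwsiwlwsdlwsdj" (len 17), cursors c1@6 c2@11 c3@15, authorship ...111..222.333..
After op 6 (insert('s')): buffer="yftlwssiwlwssdlwssdj" (len 20), cursors c1@7 c2@13 c3@18, authorship ...1111..2222.3333..
After op 7 (insert('y')): buffer="yftlwssyiwlwssydlwssydj" (len 23), cursors c1@8 c2@15 c3@21, authorship ...11111..22222.33333..
After op 8 (insert('l')): buffer="yftlwssyliwlwssyldlwssyldj" (len 26), cursors c1@9 c2@17 c3@24, authorship ...111111..222222.333333..
Authorship (.=original, N=cursor N): . . . 1 1 1 1 1 1 . . 2 2 2 2 2 2 . 3 3 3 3 3 3 . .
Index 25: author = original

Answer: original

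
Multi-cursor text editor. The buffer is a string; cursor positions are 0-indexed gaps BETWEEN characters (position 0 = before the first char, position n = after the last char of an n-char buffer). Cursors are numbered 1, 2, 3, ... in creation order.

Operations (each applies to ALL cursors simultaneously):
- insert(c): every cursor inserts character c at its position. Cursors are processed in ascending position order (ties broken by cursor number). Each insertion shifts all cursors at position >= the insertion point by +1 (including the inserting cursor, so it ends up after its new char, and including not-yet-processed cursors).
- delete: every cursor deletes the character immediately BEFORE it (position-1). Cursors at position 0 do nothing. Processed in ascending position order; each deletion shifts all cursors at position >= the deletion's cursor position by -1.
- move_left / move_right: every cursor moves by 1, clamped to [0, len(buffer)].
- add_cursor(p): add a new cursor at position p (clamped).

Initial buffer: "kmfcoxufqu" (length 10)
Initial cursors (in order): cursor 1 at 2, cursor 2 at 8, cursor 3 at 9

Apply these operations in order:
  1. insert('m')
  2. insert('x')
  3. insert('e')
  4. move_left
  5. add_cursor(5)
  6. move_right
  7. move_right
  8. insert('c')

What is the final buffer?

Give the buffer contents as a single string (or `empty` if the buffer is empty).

After op 1 (insert('m')): buffer="kmmfcoxufmqmu" (len 13), cursors c1@3 c2@10 c3@12, authorship ..1......2.3.
After op 2 (insert('x')): buffer="kmmxfcoxufmxqmxu" (len 16), cursors c1@4 c2@12 c3@15, authorship ..11......22.33.
After op 3 (insert('e')): buffer="kmmxefcoxufmxeqmxeu" (len 19), cursors c1@5 c2@14 c3@18, authorship ..111......222.333.
After op 4 (move_left): buffer="kmmxefcoxufmxeqmxeu" (len 19), cursors c1@4 c2@13 c3@17, authorship ..111......222.333.
After op 5 (add_cursor(5)): buffer="kmmxefcoxufmxeqmxeu" (len 19), cursors c1@4 c4@5 c2@13 c3@17, authorship ..111......222.333.
After op 6 (move_right): buffer="kmmxefcoxufmxeqmxeu" (len 19), cursors c1@5 c4@6 c2@14 c3@18, authorship ..111......222.333.
After op 7 (move_right): buffer="kmmxefcoxufmxeqmxeu" (len 19), cursors c1@6 c4@7 c2@15 c3@19, authorship ..111......222.333.
After op 8 (insert('c')): buffer="kmmxefcccoxufmxeqcmxeuc" (len 23), cursors c1@7 c4@9 c2@18 c3@23, authorship ..111.1.4....222.2333.3

Answer: kmmxefcccoxufmxeqcmxeuc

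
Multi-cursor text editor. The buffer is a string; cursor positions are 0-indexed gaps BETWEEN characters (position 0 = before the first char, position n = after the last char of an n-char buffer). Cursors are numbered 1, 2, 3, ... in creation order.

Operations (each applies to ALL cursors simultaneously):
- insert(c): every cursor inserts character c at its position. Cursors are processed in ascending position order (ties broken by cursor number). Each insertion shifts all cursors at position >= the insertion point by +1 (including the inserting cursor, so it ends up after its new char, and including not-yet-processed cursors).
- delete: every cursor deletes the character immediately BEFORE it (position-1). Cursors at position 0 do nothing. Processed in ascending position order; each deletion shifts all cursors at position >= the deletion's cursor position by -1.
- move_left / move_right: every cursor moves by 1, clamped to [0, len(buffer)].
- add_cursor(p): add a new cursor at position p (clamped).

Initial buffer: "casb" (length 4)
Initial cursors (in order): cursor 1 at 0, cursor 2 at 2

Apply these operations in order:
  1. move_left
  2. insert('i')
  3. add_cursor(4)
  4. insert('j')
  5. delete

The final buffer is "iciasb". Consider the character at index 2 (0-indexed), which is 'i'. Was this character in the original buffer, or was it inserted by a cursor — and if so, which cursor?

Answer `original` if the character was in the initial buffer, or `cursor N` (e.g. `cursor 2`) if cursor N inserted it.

After op 1 (move_left): buffer="casb" (len 4), cursors c1@0 c2@1, authorship ....
After op 2 (insert('i')): buffer="iciasb" (len 6), cursors c1@1 c2@3, authorship 1.2...
After op 3 (add_cursor(4)): buffer="iciasb" (len 6), cursors c1@1 c2@3 c3@4, authorship 1.2...
After op 4 (insert('j')): buffer="ijcijajsb" (len 9), cursors c1@2 c2@5 c3@7, authorship 11.22.3..
After op 5 (delete): buffer="iciasb" (len 6), cursors c1@1 c2@3 c3@4, authorship 1.2...
Authorship (.=original, N=cursor N): 1 . 2 . . .
Index 2: author = 2

Answer: cursor 2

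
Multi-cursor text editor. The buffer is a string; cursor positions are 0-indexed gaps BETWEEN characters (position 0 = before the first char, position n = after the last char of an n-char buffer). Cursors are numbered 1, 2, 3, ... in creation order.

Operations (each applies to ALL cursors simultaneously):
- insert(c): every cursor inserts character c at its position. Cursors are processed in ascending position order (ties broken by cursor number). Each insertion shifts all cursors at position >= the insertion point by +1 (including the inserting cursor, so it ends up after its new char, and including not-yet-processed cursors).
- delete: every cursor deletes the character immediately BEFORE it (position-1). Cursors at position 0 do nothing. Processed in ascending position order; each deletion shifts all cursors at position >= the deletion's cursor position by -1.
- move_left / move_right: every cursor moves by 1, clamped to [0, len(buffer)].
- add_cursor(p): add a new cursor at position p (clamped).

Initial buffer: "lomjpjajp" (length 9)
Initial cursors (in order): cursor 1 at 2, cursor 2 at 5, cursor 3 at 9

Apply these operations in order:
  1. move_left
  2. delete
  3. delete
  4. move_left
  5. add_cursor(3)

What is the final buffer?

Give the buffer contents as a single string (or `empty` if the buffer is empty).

Answer: opjp

Derivation:
After op 1 (move_left): buffer="lomjpjajp" (len 9), cursors c1@1 c2@4 c3@8, authorship .........
After op 2 (delete): buffer="ompjap" (len 6), cursors c1@0 c2@2 c3@5, authorship ......
After op 3 (delete): buffer="opjp" (len 4), cursors c1@0 c2@1 c3@3, authorship ....
After op 4 (move_left): buffer="opjp" (len 4), cursors c1@0 c2@0 c3@2, authorship ....
After op 5 (add_cursor(3)): buffer="opjp" (len 4), cursors c1@0 c2@0 c3@2 c4@3, authorship ....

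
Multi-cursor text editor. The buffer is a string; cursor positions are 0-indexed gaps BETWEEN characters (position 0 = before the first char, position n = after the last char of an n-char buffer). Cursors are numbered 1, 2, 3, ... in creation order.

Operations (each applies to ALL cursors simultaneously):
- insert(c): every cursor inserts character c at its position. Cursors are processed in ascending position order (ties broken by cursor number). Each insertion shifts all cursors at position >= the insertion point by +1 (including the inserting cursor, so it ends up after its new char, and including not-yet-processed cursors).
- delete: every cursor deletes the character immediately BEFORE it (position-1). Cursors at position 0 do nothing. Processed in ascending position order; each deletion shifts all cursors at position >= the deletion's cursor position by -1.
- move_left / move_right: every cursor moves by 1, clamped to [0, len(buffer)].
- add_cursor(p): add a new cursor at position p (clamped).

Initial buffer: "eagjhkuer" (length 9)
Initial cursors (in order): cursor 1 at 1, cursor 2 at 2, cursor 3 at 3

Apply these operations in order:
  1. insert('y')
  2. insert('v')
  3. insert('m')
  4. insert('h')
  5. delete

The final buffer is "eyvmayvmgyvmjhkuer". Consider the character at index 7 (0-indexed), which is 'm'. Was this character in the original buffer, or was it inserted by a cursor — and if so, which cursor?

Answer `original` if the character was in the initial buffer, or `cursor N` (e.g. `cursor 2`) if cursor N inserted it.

Answer: cursor 2

Derivation:
After op 1 (insert('y')): buffer="eyaygyjhkuer" (len 12), cursors c1@2 c2@4 c3@6, authorship .1.2.3......
After op 2 (insert('v')): buffer="eyvayvgyvjhkuer" (len 15), cursors c1@3 c2@6 c3@9, authorship .11.22.33......
After op 3 (insert('m')): buffer="eyvmayvmgyvmjhkuer" (len 18), cursors c1@4 c2@8 c3@12, authorship .111.222.333......
After op 4 (insert('h')): buffer="eyvmhayvmhgyvmhjhkuer" (len 21), cursors c1@5 c2@10 c3@15, authorship .1111.2222.3333......
After op 5 (delete): buffer="eyvmayvmgyvmjhkuer" (len 18), cursors c1@4 c2@8 c3@12, authorship .111.222.333......
Authorship (.=original, N=cursor N): . 1 1 1 . 2 2 2 . 3 3 3 . . . . . .
Index 7: author = 2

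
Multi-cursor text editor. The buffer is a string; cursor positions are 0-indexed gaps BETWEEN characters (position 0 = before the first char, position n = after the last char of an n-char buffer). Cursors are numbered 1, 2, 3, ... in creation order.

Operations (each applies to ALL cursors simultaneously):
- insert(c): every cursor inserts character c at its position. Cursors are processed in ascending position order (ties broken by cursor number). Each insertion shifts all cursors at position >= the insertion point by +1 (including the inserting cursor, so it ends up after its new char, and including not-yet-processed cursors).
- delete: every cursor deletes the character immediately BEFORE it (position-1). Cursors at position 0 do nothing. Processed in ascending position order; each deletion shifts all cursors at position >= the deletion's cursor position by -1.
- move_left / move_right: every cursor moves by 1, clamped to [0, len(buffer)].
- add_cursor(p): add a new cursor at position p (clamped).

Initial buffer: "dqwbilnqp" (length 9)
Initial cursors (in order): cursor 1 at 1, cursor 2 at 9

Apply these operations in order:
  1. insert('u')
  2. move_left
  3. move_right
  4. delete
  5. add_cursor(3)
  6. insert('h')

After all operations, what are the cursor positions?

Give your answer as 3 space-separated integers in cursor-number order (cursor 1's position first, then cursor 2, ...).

Answer: 2 12 5

Derivation:
After op 1 (insert('u')): buffer="duqwbilnqpu" (len 11), cursors c1@2 c2@11, authorship .1........2
After op 2 (move_left): buffer="duqwbilnqpu" (len 11), cursors c1@1 c2@10, authorship .1........2
After op 3 (move_right): buffer="duqwbilnqpu" (len 11), cursors c1@2 c2@11, authorship .1........2
After op 4 (delete): buffer="dqwbilnqp" (len 9), cursors c1@1 c2@9, authorship .........
After op 5 (add_cursor(3)): buffer="dqwbilnqp" (len 9), cursors c1@1 c3@3 c2@9, authorship .........
After op 6 (insert('h')): buffer="dhqwhbilnqph" (len 12), cursors c1@2 c3@5 c2@12, authorship .1..3......2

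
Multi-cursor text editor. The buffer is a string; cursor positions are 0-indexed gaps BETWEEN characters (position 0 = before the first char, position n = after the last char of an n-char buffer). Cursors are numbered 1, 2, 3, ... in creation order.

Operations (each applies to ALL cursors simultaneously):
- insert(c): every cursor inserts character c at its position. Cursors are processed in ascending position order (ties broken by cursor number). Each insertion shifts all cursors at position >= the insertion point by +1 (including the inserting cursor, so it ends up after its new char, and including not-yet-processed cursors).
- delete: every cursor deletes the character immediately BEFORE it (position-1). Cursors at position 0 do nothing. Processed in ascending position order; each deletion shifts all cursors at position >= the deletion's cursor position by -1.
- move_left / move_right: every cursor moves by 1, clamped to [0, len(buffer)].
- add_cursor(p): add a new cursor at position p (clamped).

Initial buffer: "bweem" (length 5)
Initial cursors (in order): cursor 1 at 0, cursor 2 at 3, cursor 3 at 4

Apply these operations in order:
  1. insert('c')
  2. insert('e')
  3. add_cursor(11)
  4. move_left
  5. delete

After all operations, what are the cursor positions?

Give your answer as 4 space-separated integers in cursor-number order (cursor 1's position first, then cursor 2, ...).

After op 1 (insert('c')): buffer="cbwececm" (len 8), cursors c1@1 c2@5 c3@7, authorship 1...2.3.
After op 2 (insert('e')): buffer="cebweceecem" (len 11), cursors c1@2 c2@7 c3@10, authorship 11...22.33.
After op 3 (add_cursor(11)): buffer="cebweceecem" (len 11), cursors c1@2 c2@7 c3@10 c4@11, authorship 11...22.33.
After op 4 (move_left): buffer="cebweceecem" (len 11), cursors c1@1 c2@6 c3@9 c4@10, authorship 11...22.33.
After op 5 (delete): buffer="ebweeem" (len 7), cursors c1@0 c2@4 c3@6 c4@6, authorship 1...2..

Answer: 0 4 6 6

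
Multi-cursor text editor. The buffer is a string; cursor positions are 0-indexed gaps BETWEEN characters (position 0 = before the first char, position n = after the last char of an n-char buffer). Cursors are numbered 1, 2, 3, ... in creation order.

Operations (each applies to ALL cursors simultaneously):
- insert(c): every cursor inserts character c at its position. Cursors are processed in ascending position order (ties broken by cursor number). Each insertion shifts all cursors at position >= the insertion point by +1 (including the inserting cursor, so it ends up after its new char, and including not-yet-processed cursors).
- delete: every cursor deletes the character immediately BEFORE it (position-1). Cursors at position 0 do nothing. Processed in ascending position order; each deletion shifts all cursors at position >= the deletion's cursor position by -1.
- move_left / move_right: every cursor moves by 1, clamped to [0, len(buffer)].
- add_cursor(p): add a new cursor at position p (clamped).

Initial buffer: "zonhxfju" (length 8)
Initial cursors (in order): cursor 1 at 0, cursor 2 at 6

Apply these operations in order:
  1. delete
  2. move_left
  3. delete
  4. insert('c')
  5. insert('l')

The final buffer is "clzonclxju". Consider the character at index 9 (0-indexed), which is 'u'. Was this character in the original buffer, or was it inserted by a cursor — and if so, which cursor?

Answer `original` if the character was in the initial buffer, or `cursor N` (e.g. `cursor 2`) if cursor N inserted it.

Answer: original

Derivation:
After op 1 (delete): buffer="zonhxju" (len 7), cursors c1@0 c2@5, authorship .......
After op 2 (move_left): buffer="zonhxju" (len 7), cursors c1@0 c2@4, authorship .......
After op 3 (delete): buffer="zonxju" (len 6), cursors c1@0 c2@3, authorship ......
After op 4 (insert('c')): buffer="czoncxju" (len 8), cursors c1@1 c2@5, authorship 1...2...
After op 5 (insert('l')): buffer="clzonclxju" (len 10), cursors c1@2 c2@7, authorship 11...22...
Authorship (.=original, N=cursor N): 1 1 . . . 2 2 . . .
Index 9: author = original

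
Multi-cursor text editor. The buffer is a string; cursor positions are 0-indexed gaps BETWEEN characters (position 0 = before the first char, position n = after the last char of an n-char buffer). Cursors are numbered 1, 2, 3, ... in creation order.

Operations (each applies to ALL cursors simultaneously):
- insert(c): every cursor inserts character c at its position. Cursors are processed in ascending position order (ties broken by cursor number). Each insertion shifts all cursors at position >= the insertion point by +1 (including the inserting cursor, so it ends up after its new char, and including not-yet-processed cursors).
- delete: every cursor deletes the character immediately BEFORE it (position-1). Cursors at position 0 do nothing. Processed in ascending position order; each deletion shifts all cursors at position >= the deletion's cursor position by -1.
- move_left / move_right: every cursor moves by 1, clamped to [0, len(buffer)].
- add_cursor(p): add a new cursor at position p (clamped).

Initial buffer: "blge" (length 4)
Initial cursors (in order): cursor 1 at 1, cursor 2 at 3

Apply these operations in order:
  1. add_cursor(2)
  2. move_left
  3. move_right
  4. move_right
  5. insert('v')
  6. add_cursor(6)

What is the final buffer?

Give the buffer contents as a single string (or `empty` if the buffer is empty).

Answer: blvgvev

Derivation:
After op 1 (add_cursor(2)): buffer="blge" (len 4), cursors c1@1 c3@2 c2@3, authorship ....
After op 2 (move_left): buffer="blge" (len 4), cursors c1@0 c3@1 c2@2, authorship ....
After op 3 (move_right): buffer="blge" (len 4), cursors c1@1 c3@2 c2@3, authorship ....
After op 4 (move_right): buffer="blge" (len 4), cursors c1@2 c3@3 c2@4, authorship ....
After op 5 (insert('v')): buffer="blvgvev" (len 7), cursors c1@3 c3@5 c2@7, authorship ..1.3.2
After op 6 (add_cursor(6)): buffer="blvgvev" (len 7), cursors c1@3 c3@5 c4@6 c2@7, authorship ..1.3.2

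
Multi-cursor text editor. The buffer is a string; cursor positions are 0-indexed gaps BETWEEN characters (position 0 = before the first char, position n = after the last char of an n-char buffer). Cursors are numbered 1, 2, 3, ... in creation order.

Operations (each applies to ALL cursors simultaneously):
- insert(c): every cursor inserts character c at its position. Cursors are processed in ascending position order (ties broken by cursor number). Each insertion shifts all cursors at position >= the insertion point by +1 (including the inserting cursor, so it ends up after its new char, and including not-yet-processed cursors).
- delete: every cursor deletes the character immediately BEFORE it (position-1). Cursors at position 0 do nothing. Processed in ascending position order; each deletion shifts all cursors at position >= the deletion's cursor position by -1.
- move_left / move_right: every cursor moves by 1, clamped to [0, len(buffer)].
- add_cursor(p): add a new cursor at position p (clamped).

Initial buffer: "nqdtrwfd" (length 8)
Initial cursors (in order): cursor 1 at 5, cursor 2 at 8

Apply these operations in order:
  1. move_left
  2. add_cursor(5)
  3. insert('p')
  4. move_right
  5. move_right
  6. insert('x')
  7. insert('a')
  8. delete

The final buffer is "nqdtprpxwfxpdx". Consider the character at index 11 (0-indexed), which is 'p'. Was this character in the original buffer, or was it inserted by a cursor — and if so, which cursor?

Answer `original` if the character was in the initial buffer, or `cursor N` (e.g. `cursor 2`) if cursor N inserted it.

After op 1 (move_left): buffer="nqdtrwfd" (len 8), cursors c1@4 c2@7, authorship ........
After op 2 (add_cursor(5)): buffer="nqdtrwfd" (len 8), cursors c1@4 c3@5 c2@7, authorship ........
After op 3 (insert('p')): buffer="nqdtprpwfpd" (len 11), cursors c1@5 c3@7 c2@10, authorship ....1.3..2.
After op 4 (move_right): buffer="nqdtprpwfpd" (len 11), cursors c1@6 c3@8 c2@11, authorship ....1.3..2.
After op 5 (move_right): buffer="nqdtprpwfpd" (len 11), cursors c1@7 c3@9 c2@11, authorship ....1.3..2.
After op 6 (insert('x')): buffer="nqdtprpxwfxpdx" (len 14), cursors c1@8 c3@11 c2@14, authorship ....1.31..32.2
After op 7 (insert('a')): buffer="nqdtprpxawfxapdxa" (len 17), cursors c1@9 c3@13 c2@17, authorship ....1.311..332.22
After op 8 (delete): buffer="nqdtprpxwfxpdx" (len 14), cursors c1@8 c3@11 c2@14, authorship ....1.31..32.2
Authorship (.=original, N=cursor N): . . . . 1 . 3 1 . . 3 2 . 2
Index 11: author = 2

Answer: cursor 2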